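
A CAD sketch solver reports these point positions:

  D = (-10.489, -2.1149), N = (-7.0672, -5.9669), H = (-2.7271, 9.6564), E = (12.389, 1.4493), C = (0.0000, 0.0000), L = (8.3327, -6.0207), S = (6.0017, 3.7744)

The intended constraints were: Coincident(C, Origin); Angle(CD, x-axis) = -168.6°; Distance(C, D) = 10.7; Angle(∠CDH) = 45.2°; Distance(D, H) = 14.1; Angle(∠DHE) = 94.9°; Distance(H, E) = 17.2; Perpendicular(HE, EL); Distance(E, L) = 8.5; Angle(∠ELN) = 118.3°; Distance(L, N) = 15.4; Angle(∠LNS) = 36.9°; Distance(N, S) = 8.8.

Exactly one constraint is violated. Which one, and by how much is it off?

Distance(N, S) = 8.8 — off by 7.50.

C = (0.00, 0.00) ✓; CD at -168.6° ✓; |CD| = 10.70 ✓; ∠CDH = 45.20° ✓; |DH| = 14.10 ✓; ∠DHE = 94.90° ✓; |HE| = 17.20 ✓; ∠(HE, EL) = 90.00° ✓; |EL| = 8.500 ✓; ∠ELN = 118.3° ✓; |LN| = 15.40 ✓; ∠LNS = 36.90° ✓; |NS| = 16.30 ✗.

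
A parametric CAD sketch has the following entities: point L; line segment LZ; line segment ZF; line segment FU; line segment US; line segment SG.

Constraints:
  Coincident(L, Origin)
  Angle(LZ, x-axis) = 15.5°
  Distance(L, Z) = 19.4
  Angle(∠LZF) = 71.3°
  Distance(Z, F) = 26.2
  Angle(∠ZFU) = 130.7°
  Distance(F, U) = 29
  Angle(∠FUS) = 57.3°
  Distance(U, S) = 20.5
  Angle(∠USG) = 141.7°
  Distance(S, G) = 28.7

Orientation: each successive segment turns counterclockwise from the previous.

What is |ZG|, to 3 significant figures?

10.4

L is at the origin; LZ runs at 15.5° with length 19.4, so Z = (18.7, 5.18). ∠LZF = 71.3° gives ZF at 124° from the x-axis; with |ZF| = 26.2, F = (3.97, 26.9). ∠ZFU = 130.7° gives FU at 174° from the x-axis; with |FU| = 29.0, U = (-24.8, 30.1). ∠FUS = 57.3° gives US at -63.8° from the x-axis; with |US| = 20.5, S = (-15.8, 11.7). ∠USG = 141.7° gives SG at -25.5° from the x-axis; with |SG| = 28.7, G = (10.1, -0.613). Then |ZG| = |G − Z| = 10.4.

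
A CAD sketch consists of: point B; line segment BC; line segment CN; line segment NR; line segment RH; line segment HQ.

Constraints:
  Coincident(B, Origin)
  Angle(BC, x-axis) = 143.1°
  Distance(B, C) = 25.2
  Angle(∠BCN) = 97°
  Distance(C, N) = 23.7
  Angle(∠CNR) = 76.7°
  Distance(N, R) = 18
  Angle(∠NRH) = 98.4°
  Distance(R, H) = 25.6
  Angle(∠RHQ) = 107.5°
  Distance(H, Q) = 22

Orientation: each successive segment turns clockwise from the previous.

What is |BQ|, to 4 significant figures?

32.08

∠NRH = 98.4° gives RH at -124.8° from the x-axis; with |RH| = 25.6, H = (-9.827, 2.333). ∠RHQ = 107.5° gives HQ at 162.7° from the x-axis; with |HQ| = 22.0, Q = (-30.83, 8.875). Then |BQ| = |Q − B| = 32.08.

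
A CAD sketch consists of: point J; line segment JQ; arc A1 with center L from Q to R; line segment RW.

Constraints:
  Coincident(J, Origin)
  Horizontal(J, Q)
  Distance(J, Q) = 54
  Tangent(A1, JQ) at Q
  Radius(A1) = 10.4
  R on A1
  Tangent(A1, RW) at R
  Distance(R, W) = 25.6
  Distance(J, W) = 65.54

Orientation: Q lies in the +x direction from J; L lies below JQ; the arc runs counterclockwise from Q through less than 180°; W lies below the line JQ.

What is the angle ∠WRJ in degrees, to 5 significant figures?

128.49°

Checks: |LQ| = 10.40 ✓; |LR| = 10.40 ✓; ∠(LR, RW) = 90.00° ✓; |RW| = 25.60 ✓; |JW| = 65.54 ✓.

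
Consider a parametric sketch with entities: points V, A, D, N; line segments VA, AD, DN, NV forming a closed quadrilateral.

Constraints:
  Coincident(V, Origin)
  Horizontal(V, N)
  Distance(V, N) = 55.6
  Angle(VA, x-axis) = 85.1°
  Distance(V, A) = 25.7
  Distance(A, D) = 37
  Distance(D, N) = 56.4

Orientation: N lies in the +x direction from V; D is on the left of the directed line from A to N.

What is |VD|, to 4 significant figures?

58.39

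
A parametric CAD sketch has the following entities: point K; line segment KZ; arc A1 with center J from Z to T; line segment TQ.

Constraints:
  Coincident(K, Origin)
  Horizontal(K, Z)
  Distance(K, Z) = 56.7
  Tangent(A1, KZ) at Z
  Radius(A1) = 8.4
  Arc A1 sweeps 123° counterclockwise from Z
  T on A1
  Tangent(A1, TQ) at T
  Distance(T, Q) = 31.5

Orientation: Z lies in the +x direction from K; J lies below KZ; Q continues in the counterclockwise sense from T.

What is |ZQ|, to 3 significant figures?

40.7

K is at the origin; KZ is horizontal with |KZ| = 56.7 and Z on the +x side, so Z = (56.7, 0.00). The tangent condition forces JZ to be normal to KZ, so J = Z + (0, -8.4) = (56.7, -8.40). On A1, Z sits at bearing 90° from J; a 123° counterclockwise sweep puts T at bearing 213°, so T = J + 8.4·(cos 213°, sin 213°) = (49.7, -13.0). The tangent condition forces JT to be normal to TQ, so TQ runs along (−sin 213°, cos 213°); with |TQ| = 31.5, Q = (66.8, -39.4). Then |ZQ| = |Q − Z| = 40.7.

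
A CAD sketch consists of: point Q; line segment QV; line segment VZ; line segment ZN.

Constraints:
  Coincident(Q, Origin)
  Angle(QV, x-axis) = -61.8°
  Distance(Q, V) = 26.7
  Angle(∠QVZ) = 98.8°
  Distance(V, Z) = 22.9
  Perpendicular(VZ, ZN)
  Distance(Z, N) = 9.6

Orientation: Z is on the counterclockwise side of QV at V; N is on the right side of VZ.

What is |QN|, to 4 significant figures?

44.98

Q is at the origin; QV runs at -61.8° with length 26.7, so V = 26.7·(cos -61.8°, sin -61.8°) = (12.62, -23.53). ∠QVZ = 98.8°, so VZ runs at -61.8° + (180° − 98.8°) = 19.40° from the x-axis; with |VZ| = 22.9, Z = V + 22.9·(cos 19.40°, sin 19.40°) = (34.22, -15.92). VZ ⟂ ZN; with |ZN| = 9.6 on the right of VZ, N = Z + 9.6·(0.3322, -0.9432) = (37.41, -24.98). Then |QN| = |N − Q| = 44.98.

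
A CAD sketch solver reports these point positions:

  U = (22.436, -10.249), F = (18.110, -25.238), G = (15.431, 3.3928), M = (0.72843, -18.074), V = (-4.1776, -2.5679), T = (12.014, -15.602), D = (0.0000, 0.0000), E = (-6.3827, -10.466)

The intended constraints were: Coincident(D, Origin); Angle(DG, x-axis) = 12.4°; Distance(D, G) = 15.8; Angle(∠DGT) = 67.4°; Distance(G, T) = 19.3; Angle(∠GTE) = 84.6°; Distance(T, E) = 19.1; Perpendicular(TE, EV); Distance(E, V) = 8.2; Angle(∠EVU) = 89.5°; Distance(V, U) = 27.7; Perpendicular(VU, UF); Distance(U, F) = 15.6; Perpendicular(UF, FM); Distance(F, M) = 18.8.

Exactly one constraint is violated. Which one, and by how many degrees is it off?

Perpendicular(UF, FM) — off by 6.30°.

D = (0.00, 0.00) ✓; DG at 12.40° ✓; |DG| = 15.80 ✓; ∠DGT = 67.40° ✓; |GT| = 19.30 ✓; ∠GTE = 84.60° ✓; |TE| = 19.10 ✓; ∠(TE, EV) = 90.00° ✓; |EV| = 8.200 ✓; ∠EVU = 89.50° ✓; |VU| = 27.70 ✓; ∠(VU, UF) = 90.00° ✓; |UF| = 15.60 ✓; ∠(UF, FM) = 96.30° ✗; |FM| = 18.80 ✓.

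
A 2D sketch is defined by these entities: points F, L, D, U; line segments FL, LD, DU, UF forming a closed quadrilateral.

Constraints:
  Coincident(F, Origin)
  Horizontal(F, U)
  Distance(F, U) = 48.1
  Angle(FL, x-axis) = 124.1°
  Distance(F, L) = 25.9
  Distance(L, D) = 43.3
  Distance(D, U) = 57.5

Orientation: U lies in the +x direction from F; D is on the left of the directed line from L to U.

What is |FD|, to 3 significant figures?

52.7

Checks: |FU| = 48.10 ✓; |FL| = 25.90 ✓; |LD| = 43.30 ✓; |DU| = 57.50 ✓.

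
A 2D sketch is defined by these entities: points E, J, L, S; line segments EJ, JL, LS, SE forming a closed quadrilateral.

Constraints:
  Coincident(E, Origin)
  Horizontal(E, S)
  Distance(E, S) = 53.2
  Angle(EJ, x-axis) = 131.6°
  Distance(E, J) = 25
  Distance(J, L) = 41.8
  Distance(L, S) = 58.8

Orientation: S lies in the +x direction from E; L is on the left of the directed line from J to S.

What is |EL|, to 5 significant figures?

47.901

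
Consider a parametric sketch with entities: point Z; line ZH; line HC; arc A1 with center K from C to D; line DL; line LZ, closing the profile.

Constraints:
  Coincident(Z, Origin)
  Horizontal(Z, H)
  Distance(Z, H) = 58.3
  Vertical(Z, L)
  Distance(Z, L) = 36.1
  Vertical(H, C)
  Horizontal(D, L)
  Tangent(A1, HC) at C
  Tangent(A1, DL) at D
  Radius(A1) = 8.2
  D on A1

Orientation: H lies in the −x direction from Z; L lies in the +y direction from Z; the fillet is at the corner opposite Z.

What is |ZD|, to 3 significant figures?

61.8

The virtual corner opposite Z is at (-58.3, 36.1). The tangent condition forces KC to be normal to HC and since A1 is tangent to DL there, KD ⟂ DL, with radius 8.2, so the center K sits 8.2 in from both sides at K = (-50.1, 27.9). That places the tangent points at C = (-58.3, 27.9) on HC and D = (-50.1, 36.1) on DL. Then |ZD| = |D − Z| = 61.8.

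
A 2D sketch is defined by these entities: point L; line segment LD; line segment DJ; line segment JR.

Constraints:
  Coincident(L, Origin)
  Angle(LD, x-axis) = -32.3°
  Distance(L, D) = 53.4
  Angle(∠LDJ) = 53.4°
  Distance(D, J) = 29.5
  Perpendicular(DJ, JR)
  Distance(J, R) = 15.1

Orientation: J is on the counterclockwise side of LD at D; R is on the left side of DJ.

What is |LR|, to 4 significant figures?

27.87

L is at the origin; LD runs at -32.3° with length 53.4, so D = 53.4·(cos -32.3°, sin -32.3°) = (45.14, -28.53). ∠LDJ = 53.4°, so DJ runs at -32.3° + (180° − 53.4°) = 94.30° from the x-axis; with |DJ| = 29.5, J = D + 29.5·(cos 94.30°, sin 94.30°) = (42.93, 0.8825). DJ is perpendicular to JR; with |JR| = 15.1 on the left of DJ, R = J + 15.1·(-0.9972, -0.07498) = (27.87, -0.2496). Then |LR| = |R − L| = 27.87.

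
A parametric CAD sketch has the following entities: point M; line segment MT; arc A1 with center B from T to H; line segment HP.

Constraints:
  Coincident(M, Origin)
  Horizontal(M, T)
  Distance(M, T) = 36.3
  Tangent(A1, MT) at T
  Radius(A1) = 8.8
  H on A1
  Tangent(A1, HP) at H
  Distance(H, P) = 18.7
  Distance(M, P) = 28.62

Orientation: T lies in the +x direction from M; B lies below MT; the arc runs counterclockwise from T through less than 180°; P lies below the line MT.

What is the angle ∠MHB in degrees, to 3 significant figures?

160°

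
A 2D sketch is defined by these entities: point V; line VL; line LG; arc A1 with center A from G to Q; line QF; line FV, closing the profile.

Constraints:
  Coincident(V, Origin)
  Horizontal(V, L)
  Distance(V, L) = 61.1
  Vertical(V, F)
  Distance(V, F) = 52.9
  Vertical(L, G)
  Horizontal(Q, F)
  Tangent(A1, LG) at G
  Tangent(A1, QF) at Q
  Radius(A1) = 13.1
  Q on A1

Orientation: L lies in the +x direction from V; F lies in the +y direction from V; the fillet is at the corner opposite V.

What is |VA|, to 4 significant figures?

62.35

V is at the origin; V and L share the same y with |VL| = 61.1 and L on the +x side, so L = (61.10, 0.000). V and F share the same x with |VF| = 52.9 and F on the +y side, so F = (0.000, 52.90). The virtual corner opposite V is at (61.10, 52.90). Tangency of A1 to LG means the radius AG is perpendicular to LG and A1 meets QF tangentially, so AQ is at right angles to QF, with radius 13.1, so the center A sits 13.1 in from both sides at A = (48.00, 39.80). Then |VA| = |A − V| = 62.35.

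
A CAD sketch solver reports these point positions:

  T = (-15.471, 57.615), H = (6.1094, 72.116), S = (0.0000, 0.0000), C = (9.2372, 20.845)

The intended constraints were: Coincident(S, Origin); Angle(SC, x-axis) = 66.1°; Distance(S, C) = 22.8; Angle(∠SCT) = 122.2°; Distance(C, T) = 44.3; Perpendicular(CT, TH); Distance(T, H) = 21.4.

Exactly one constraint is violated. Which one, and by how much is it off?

Distance(T, H) = 21.4 — off by 4.60.

S = (0.00, 0.00) ✓; SC at 66.10° ✓; |SC| = 22.80 ✓; ∠SCT = 122.2° ✓; |CT| = 44.30 ✓; ∠(CT, TH) = 90.00° ✓; |TH| = 26.00 ✗.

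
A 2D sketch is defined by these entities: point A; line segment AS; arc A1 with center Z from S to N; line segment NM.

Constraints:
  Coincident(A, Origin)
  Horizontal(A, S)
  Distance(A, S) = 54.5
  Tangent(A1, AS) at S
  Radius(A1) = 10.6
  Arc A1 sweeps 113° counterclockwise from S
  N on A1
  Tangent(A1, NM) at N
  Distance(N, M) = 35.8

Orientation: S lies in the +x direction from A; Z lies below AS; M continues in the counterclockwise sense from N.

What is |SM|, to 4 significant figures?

47.88

A is at the origin; AS is horizontal with |AS| = 54.5 and S on the +x side, so S = (54.50, 0.000). The tangent condition forces ZS to be normal to AS, so Z = S + (0, -10.6) = (54.50, -10.60). On A1, S sits at bearing 90° from Z; a 113° counterclockwise sweep puts N at bearing 203°, so N = Z + 10.6·(cos 203°, sin 203°) = (44.74, -14.74). Since A1 is tangent to NM there, ZN ⟂ NM, so NM runs along (−sin 203°, cos 203°); with |NM| = 35.8, M = (58.73, -47.70). Then |SM| = |M − S| = 47.88.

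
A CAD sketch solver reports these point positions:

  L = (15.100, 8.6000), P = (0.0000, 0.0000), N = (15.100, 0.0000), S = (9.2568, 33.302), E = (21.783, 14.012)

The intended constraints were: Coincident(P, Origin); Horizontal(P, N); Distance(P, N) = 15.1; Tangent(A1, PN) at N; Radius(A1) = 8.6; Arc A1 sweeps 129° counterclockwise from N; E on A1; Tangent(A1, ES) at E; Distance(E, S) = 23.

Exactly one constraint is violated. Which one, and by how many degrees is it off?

Tangent(A1, ES) at E — off by 6.00°.

P = (0.00, 0.00) ✓; P.y = 0.00, N.y = 0.00 ✓; |PN| = 15.10 ✓; ∠(LN, NP) = 90.00° ✓; |LN| = 8.600 ✓; bearing(L→E) − bearing(L→N) = 129.0° ✓; |LE| = 8.600 ✓; ∠(LE, ES) = 96.00° ✗; |ES| = 23.00 ✓.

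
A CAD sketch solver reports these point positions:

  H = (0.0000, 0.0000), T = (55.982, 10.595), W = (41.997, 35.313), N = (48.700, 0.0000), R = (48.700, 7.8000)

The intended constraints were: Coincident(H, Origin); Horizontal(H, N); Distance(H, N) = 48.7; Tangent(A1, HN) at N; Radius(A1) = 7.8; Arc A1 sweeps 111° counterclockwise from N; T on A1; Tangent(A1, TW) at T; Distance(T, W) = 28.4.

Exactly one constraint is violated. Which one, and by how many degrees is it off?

Tangent(A1, TW) at T — off by 8.50°.

H = (0.00, 0.00) ✓; H.y = 0.00, N.y = 0.00 ✓; |HN| = 48.70 ✓; ∠(RN, NH) = 90.00° ✓; |RN| = 7.800 ✓; bearing(R→T) − bearing(R→N) = 111.0° ✓; |RT| = 7.800 ✓; ∠(RT, TW) = 81.50° ✗; |TW| = 28.40 ✓.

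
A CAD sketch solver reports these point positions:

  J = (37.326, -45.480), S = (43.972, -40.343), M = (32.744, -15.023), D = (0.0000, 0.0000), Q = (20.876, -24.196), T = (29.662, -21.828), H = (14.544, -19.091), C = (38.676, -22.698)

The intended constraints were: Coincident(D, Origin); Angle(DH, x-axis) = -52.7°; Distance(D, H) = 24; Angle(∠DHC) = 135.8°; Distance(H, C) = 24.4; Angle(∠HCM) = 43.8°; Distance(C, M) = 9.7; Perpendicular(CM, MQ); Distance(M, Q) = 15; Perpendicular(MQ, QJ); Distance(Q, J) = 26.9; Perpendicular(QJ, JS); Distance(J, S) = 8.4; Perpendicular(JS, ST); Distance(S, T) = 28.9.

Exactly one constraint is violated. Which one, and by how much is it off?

Distance(S, T) = 28.9 — off by 5.50.

D = (0.00, 0.00) ✓; DH at -52.70° ✓; |DH| = 24.00 ✓; ∠DHC = 135.8° ✓; |HC| = 24.40 ✓; ∠HCM = 43.80° ✓; |CM| = 9.700 ✓; ∠(CM, MQ) = 90.00° ✓; |MQ| = 15.00 ✓; ∠(MQ, QJ) = 90.00° ✓; |QJ| = 26.90 ✓; ∠(QJ, JS) = 90.00° ✓; |JS| = 8.400 ✓; ∠(JS, ST) = 90.00° ✓; |ST| = 23.40 ✗.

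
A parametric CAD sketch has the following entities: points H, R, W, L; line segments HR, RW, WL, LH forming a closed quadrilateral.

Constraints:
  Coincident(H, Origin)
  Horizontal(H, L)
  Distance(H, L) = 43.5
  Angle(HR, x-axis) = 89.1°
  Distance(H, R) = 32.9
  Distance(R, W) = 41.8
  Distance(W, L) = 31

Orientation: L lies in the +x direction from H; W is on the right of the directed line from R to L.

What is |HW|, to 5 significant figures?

14.969

Checks: |RW| = 41.80 ✓; |WL| = 31.00 ✓.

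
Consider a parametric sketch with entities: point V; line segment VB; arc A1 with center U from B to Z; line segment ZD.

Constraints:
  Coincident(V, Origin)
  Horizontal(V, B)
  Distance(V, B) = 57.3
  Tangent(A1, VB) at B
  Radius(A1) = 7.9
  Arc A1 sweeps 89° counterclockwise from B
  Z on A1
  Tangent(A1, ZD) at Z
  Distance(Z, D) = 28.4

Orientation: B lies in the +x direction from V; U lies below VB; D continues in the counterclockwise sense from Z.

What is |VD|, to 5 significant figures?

60.821

V is at the origin; V and B share the same y with |VB| = 57.3 and B on the +x side, so B = (57.300, 0.0000). Since A1 is tangent to VB there, UB ⟂ VB, so U = B + (0, -7.9) = (57.300, -7.9000). On A1, B sits at bearing 90° from U; an 89° counterclockwise sweep puts Z at bearing 179°, so Z = U + 7.9·(cos 179°, sin 179°) = (49.401, -7.7621). Since A1 is tangent to ZD there, UZ ⟂ ZD, so ZD runs along (−sin 179°, cos 179°); with |ZD| = 28.4, D = (48.906, -36.158). Then |VD| = |D − V| = 60.821.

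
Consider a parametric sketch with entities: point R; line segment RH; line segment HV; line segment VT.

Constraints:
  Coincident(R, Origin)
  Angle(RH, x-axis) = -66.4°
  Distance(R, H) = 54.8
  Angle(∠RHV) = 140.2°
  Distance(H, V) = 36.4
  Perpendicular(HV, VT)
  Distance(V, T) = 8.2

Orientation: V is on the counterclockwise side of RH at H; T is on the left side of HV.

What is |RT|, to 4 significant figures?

82.98

∠RHV = 140.2°, so HV runs at -66.4° + (180° − 140.2°) = -26.60° from the x-axis; with |HV| = 36.4, V = H + 36.4·(cos -26.60°, sin -26.60°) = (54.49, -66.52). The perpendicularity gives VT at right angles to HV; with |VT| = 8.2 on the left of HV, T = V + 8.2·(0.4478, 0.8942) = (58.16, -59.18). Then |RT| = |T − R| = 82.98.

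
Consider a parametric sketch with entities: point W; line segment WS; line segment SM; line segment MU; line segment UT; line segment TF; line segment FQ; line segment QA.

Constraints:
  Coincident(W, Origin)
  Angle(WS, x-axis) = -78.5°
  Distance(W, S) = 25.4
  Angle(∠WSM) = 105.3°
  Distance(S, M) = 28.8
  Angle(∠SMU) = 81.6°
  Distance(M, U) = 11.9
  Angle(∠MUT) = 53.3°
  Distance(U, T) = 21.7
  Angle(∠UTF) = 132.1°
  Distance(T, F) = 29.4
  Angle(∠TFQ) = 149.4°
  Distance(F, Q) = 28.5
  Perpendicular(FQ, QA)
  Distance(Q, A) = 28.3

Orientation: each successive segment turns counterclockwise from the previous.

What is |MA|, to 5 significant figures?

47.451

∠TFQ = 149.4° gives FQ at -60.200° from the x-axis; with |FQ| = 28.5, Q = (30.297, -83.388). FQ ⟂ QA, so QA runs at 29.800°; with |QA| = 28.3, A = (54.855, -69.323). Then |MA| = |A − M| = 47.451.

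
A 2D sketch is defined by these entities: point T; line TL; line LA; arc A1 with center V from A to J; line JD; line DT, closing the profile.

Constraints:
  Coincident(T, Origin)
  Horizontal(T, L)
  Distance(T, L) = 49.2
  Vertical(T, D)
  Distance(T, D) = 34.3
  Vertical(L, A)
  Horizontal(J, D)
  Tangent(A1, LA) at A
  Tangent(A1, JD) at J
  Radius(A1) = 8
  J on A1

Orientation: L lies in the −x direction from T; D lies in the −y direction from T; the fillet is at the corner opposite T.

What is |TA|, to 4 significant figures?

55.79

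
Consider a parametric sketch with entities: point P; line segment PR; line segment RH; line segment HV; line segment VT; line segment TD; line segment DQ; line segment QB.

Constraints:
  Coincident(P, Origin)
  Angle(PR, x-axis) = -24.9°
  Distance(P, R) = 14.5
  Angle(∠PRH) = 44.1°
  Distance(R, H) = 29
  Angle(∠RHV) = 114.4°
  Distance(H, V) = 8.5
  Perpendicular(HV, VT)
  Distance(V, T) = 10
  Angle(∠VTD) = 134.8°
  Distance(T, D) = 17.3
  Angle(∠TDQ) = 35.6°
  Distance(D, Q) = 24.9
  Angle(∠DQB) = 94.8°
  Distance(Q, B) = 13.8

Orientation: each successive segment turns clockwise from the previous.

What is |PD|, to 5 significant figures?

5.3987

HV ⟂ VT, so VT runs at 43.600°; with |VT| = 10.0, T = (-12.855, -2.5905). ∠VTD = 134.8° gives TD at -1.6000° from the x-axis; with |TD| = 17.3, D = (4.4384, -3.0735). Then |PD| = |D − P| = 5.3987.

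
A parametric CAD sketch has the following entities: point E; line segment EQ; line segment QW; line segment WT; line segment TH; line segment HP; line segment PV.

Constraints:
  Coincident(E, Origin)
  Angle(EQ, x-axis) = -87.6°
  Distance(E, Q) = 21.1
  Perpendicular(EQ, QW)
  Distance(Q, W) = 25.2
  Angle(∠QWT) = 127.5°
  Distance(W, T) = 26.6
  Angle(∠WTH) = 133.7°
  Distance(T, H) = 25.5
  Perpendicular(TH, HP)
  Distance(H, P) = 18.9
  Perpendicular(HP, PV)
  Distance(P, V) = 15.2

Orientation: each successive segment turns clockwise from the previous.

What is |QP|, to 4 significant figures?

47.31

∠WTH = 133.7° gives TH at 83.60° from the x-axis; with |TH| = 25.5, H = (-38.51, 23.61). TH is perpendicular to HP, so HP runs at -6.400°; with |HP| = 18.9, P = (-19.73, 21.50). Then |QP| = |P − Q| = 47.31.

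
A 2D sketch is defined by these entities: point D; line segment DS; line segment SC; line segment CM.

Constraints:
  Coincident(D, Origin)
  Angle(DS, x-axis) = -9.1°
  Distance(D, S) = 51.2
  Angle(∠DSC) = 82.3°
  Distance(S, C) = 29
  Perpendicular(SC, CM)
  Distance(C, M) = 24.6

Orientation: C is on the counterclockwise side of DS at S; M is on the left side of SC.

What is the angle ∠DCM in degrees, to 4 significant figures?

23.57°

D is at the origin; DS runs at -9.1° with length 51.2, so S = 51.2·(cos -9.1°, sin -9.1°) = (50.56, -8.098). ∠DSC = 82.3°, so SC runs at -9.1° + (180° − 82.3°) = 88.60° from the x-axis; with |SC| = 29.0, C = S + 29.0·(cos 88.60°, sin 88.60°) = (51.26, 20.89). The perpendicularity gives CM at right angles to SC; with |CM| = 24.6 on the left of SC, M = C + 24.6·(-0.9997, 0.02443) = (26.67, 21.49). Then cos ∠DCM = CD·CM / (|CD||CM|), giving 23.57°.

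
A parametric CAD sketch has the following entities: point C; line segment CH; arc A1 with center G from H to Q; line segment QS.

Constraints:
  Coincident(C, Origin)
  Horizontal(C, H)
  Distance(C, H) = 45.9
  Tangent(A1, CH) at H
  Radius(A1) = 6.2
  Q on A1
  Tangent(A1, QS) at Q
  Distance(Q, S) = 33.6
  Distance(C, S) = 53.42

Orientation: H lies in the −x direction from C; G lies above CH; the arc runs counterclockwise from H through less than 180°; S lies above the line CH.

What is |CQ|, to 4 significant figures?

40.12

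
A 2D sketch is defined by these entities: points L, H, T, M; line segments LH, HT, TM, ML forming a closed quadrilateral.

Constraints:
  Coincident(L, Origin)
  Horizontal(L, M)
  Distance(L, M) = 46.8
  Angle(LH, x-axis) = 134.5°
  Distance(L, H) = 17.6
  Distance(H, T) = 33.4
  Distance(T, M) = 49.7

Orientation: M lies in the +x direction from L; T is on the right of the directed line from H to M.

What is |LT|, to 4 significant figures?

18.26

Checks: |HT| = 33.40 ✓; |TM| = 49.70 ✓.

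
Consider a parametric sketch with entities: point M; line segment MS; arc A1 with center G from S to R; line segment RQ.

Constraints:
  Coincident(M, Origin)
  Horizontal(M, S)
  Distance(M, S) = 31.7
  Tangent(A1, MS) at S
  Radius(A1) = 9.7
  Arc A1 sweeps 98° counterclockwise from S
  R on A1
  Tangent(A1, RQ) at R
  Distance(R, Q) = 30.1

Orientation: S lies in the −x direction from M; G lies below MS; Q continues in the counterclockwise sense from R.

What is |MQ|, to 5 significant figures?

55.199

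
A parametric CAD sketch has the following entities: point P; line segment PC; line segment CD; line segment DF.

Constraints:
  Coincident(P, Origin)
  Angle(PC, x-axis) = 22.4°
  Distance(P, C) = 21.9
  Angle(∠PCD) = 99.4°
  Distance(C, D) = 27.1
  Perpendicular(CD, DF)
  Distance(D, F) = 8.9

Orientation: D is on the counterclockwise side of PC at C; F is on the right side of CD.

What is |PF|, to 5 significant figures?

43.263

P is at the origin; PC runs at 22.4° with length 21.9, so C = 21.9·(cos 22.4°, sin 22.4°) = (20.248, 8.3454). ∠PCD = 99.4°, so CD runs at 22.4° + (180° − 99.4°) = 103.00° from the x-axis; with |CD| = 27.1, D = C + 27.1·(cos 103.00°, sin 103.00°) = (14.151, 34.751). The perpendicularity gives DF at right angles to CD; with |DF| = 8.9 on the right of CD, F = D + 8.9·(0.97437, 0.22495) = (22.823, 36.753). Then |PF| = |F − P| = 43.263.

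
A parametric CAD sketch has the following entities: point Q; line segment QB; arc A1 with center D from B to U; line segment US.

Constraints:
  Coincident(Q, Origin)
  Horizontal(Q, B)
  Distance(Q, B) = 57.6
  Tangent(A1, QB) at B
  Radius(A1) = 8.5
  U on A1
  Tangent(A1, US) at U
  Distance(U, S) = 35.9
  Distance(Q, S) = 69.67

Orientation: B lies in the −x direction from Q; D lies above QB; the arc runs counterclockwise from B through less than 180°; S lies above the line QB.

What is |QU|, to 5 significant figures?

50.048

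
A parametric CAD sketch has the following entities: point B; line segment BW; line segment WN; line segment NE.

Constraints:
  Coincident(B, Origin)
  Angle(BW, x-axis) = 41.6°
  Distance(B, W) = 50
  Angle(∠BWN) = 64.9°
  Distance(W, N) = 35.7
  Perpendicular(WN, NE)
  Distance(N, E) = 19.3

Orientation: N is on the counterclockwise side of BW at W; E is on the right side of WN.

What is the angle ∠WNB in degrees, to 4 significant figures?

72.25°

B is at the origin; BW runs at 41.6° with length 50.0, so W = 50.0·(cos 41.6°, sin 41.6°) = (37.39, 33.20). ∠BWN = 64.9°, so WN runs at 41.6° + (180° − 64.9°) = 156.7° from the x-axis; with |WN| = 35.7, N = W + 35.7·(cos 156.7°, sin 156.7°) = (4.601, 47.32). Then cos ∠WNB = NW·NB / (|NW||NB|), giving 72.25°.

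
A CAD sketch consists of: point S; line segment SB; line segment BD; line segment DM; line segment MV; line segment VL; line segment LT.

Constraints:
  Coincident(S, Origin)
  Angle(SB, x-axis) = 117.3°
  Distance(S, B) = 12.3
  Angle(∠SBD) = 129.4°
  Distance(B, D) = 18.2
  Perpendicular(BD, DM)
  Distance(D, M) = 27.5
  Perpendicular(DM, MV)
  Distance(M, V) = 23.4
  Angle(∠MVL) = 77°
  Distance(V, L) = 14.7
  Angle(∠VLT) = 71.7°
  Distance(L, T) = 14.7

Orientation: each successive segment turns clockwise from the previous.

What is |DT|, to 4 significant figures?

22.13

S is at the origin; SB runs at 117.3° with length 12.3, so B = (-5.641, 10.93). ∠SBD = 129.4° gives BD at 66.70° from the x-axis; with |BD| = 18.2, D = (1.558, 27.65). The perpendicularity gives DM at right angles to BD, so DM runs at -23.30°; with |DM| = 27.5, M = (26.81, 16.77). DM ⟂ MV, so MV runs at -113.3°; with |MV| = 23.4, V = (17.56, -4.723). ∠MVL = 77.0° gives VL at 143.7° from the x-axis; with |VL| = 14.7, L = (5.712, 3.979). ∠VLT = 71.7° gives LT at 35.40° from the x-axis; with |LT| = 14.7, T = (17.69, 12.49). Then |DT| = |T − D| = 22.13.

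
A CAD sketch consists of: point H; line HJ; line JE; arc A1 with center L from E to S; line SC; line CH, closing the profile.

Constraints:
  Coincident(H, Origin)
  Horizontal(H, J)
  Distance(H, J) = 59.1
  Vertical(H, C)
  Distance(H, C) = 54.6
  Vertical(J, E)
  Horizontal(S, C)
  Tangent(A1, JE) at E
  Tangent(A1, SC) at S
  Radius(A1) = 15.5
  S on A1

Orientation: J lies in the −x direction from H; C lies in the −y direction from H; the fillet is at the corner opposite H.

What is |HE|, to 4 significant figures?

70.86

H is at the origin; HJ is horizontal with |HJ| = 59.1 and J on the −x side, so J = (-59.10, 0.000). H and C share the same x with |HC| = 54.6 and C on the −y side, so C = (0.000, -54.60). The virtual corner opposite H is at (-59.10, -54.60). Since A1 is tangent to JE there, LE ⟂ JE and since A1 is tangent to SC there, LS ⟂ SC, with radius 15.5, so the center L sits 15.5 in from both sides at L = (-43.60, -39.10). That places the tangent points at E = (-59.10, -39.10) on JE and S = (-43.60, -54.60) on SC. Then |HE| = |E − H| = 70.86.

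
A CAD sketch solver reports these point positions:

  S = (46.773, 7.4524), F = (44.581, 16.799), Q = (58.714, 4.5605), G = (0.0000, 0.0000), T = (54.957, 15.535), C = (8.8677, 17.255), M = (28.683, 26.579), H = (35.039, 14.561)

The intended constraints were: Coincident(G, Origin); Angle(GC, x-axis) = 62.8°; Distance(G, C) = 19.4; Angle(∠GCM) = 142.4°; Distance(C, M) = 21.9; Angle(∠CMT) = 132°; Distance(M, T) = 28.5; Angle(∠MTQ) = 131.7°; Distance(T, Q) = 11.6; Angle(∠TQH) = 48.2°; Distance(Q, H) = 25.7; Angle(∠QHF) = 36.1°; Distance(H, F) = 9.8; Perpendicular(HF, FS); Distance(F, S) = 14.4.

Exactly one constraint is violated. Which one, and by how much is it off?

Distance(F, S) = 14.4 — off by 4.80.

G = (0.00, 0.00) ✓; GC at 62.80° ✓; |GC| = 19.40 ✓; ∠GCM = 142.4° ✓; |CM| = 21.90 ✓; ∠CMT = 132.0° ✓; |MT| = 28.50 ✓; ∠MTQ = 131.7° ✓; |TQ| = 11.60 ✓; ∠TQH = 48.20° ✓; |QH| = 25.70 ✓; ∠QHF = 36.10° ✓; |HF| = 9.801 ✓; ∠(HF, FS) = 90.00° ✓; |FS| = 9.600 ✗.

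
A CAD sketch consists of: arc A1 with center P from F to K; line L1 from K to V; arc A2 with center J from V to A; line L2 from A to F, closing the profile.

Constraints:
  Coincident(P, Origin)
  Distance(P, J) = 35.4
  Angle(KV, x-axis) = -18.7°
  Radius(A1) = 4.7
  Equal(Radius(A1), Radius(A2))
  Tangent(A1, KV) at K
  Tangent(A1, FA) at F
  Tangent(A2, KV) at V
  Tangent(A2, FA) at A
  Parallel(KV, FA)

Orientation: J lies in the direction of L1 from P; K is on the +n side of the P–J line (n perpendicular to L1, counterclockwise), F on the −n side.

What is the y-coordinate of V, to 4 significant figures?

-6.898

Tangency of A1 to both parallel lines with radius 4.7 puts K and F at P ± 4.7·n: K = (1.507, 4.452), F = (-1.507, -4.452). Equal radii place V and A the same way about J: V = J + 4.7·n = (35.04, -6.898), A = J − 4.7·n = (32.02, -15.80). So V.y = -6.898.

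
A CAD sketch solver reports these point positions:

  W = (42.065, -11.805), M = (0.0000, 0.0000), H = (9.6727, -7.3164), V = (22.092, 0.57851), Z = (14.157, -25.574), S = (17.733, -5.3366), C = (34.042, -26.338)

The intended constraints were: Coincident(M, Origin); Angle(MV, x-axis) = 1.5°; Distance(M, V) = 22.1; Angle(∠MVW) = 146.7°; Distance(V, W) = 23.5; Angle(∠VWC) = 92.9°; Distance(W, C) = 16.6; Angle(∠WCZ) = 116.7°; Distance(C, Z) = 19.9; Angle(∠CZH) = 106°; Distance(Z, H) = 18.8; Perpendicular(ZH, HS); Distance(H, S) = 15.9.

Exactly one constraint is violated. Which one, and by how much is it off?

Distance(H, S) = 15.9 — off by 7.60.

M = (0.00, 0.00) ✓; MV at 1.500° ✓; |MV| = 22.10 ✓; ∠MVW = 146.7° ✓; |VW| = 23.50 ✓; ∠VWC = 92.90° ✓; |WC| = 16.60 ✓; ∠WCZ = 116.7° ✓; |CZ| = 19.90 ✓; ∠CZH = 106.0° ✓; |ZH| = 18.80 ✓; ∠(ZH, HS) = 90.00° ✓; |HS| = 8.300 ✗.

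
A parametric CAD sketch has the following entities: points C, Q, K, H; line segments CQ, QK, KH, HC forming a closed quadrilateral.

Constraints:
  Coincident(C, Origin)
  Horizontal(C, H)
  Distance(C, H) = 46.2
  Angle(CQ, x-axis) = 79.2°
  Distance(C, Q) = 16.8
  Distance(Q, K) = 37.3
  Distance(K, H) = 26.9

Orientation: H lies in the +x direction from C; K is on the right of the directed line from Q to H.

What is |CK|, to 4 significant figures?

27.82

Checks: |QK| = 37.30 ✓; |KH| = 26.90 ✓.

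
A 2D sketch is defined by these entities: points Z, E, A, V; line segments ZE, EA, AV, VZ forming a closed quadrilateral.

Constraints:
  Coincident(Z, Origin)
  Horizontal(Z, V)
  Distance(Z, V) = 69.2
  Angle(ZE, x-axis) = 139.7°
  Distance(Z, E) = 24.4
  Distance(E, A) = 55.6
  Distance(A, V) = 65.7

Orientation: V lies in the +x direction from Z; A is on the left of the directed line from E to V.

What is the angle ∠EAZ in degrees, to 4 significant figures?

25.35°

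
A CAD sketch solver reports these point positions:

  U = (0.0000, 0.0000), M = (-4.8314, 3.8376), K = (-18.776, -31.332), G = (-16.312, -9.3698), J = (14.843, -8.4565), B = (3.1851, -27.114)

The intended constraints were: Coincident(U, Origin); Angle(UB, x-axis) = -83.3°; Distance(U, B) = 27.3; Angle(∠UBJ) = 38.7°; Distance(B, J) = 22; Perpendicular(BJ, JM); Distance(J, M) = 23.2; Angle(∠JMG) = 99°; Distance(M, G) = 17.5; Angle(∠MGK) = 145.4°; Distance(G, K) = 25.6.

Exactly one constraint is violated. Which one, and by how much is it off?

Distance(G, K) = 25.6 — off by 3.50.

U = (0.00, 0.00) ✓; UB at -83.30° ✓; |UB| = 27.30 ✓; ∠UBJ = 38.70° ✓; |BJ| = 22.00 ✓; ∠(BJ, JM) = 90.00° ✓; |JM| = 23.20 ✓; ∠JMG = 99.00° ✓; |MG| = 17.50 ✓; ∠MGK = 145.4° ✓; |GK| = 22.10 ✗.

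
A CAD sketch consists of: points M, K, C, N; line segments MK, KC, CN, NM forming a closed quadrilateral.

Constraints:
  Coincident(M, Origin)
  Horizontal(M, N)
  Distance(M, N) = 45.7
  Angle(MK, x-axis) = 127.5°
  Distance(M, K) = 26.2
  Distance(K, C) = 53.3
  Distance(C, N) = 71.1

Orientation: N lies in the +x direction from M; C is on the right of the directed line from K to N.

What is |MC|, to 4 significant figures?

36.92

Checks: M = (0.00, 0.00) ✓; |KC| = 53.30 ✓; |CN| = 71.10 ✓.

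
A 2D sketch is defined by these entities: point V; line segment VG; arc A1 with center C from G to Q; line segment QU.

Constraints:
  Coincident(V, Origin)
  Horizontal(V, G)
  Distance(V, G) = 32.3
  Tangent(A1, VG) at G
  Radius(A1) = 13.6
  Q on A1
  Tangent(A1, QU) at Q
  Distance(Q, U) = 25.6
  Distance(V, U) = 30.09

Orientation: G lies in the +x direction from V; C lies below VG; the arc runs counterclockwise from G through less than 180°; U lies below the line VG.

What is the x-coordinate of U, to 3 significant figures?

7.78

Checks: |CQ| = 13.60 ✓; ∠(CQ, QU) = 90.00° ✓; |QU| = 25.60 ✓; |VU| = 30.09 ✓.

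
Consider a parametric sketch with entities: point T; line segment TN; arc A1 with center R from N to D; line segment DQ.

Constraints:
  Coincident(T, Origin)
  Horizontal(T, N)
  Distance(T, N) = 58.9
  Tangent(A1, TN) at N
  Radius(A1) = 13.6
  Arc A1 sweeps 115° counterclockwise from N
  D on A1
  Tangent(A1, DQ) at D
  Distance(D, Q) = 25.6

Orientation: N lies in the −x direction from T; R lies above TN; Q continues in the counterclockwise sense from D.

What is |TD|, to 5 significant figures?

50.433

T is at the origin; T and N share the same y with |TN| = 58.9 and N on the −x side, so N = (-58.900, 0.0000). Tangency of A1 to TN means the radius RN is perpendicular to TN, so R = N + (0, 13.6) = (-58.900, 13.600). On A1, N sits at bearing -90° from R; a 115° counterclockwise sweep puts D at bearing 25°, so D = R + 13.6·(cos 25°, sin 25°) = (-46.574, 19.348). Then |TD| = |D − T| = 50.433.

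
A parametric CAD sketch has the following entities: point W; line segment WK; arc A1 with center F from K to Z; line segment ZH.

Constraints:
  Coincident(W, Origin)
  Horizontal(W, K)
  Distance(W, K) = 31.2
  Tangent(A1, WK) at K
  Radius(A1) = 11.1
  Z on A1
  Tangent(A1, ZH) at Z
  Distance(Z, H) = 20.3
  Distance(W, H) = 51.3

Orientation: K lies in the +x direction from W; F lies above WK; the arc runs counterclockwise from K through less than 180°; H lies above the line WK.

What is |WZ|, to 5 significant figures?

44.032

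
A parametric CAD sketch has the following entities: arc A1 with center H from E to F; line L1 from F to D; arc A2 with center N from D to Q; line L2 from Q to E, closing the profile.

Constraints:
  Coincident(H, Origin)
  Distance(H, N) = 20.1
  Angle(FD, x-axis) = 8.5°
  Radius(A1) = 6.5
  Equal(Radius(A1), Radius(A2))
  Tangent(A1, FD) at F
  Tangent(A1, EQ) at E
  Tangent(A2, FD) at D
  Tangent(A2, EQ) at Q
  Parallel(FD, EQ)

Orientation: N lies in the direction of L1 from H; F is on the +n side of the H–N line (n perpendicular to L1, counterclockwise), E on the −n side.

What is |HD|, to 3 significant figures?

21.1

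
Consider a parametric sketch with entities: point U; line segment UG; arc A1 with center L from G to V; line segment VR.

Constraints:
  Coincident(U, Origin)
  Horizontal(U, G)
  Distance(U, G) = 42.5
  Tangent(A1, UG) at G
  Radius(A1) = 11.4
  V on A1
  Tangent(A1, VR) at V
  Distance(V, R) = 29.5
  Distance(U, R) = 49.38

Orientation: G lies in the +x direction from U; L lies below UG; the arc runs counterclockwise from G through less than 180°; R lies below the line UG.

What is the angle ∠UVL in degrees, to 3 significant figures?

165°

Checks: |LG| = 11.40 ✓; |LV| = 11.40 ✓; ∠(LV, VR) = 90.00° ✓; |VR| = 29.50 ✓; |UR| = 49.38 ✓.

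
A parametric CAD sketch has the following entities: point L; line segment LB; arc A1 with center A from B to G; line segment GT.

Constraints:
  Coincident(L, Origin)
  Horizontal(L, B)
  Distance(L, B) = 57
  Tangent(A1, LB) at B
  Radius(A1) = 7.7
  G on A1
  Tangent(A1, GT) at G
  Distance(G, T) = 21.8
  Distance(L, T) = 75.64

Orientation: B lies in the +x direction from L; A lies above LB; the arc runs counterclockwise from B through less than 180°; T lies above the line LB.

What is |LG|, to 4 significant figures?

64.55

Checks: ∠(AB, BL) = 90.00° ✓; |AG| = 7.700 ✓; ∠(AG, GT) = 90.00° ✓; |GT| = 21.80 ✓; |LT| = 75.64 ✓.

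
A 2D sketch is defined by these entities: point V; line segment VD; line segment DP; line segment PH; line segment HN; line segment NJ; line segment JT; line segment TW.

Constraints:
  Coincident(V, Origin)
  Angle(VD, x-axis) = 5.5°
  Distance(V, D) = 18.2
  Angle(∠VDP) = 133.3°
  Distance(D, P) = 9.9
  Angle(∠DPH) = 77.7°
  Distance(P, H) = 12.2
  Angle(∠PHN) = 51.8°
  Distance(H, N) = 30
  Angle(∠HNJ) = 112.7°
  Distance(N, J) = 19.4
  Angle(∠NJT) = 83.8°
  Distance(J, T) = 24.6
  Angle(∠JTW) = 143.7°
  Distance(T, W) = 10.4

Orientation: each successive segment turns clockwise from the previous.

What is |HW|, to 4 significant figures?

21.75

V is at the origin; VD runs at 5.5° with length 18.2, so D = (18.12, 1.744). ∠VDP = 133.3° gives DP at -41.20° from the x-axis; with |DP| = 9.9, P = (25.57, -4.777). ∠DPH = 77.7° gives PH at -143.5° from the x-axis; with |PH| = 12.2, H = (15.76, -12.03). ∠PHN = 51.8° gives HN at 88.30° from the x-axis; with |HN| = 30.0, N = (16.65, 17.95). ∠HNJ = 112.7° gives NJ at 21.00° from the x-axis; with |NJ| = 19.4, J = (34.76, 24.91). ∠NJT = 83.8° gives JT at -75.20° from the x-axis; with |JT| = 24.6, T = (41.04, 1.122). ∠JTW = 143.7° gives TW at -111.5° from the x-axis; with |TW| = 10.4, W = (37.23, -8.555). Then |HW| = |W − H| = 21.75.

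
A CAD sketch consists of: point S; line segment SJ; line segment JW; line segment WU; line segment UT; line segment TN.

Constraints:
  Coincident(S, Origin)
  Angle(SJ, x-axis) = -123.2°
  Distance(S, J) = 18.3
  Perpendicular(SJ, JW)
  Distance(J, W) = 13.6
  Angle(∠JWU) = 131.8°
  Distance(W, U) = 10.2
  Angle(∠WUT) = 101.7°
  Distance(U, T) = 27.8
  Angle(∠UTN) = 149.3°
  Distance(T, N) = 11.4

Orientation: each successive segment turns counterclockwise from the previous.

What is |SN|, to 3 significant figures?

17.4

S is at the origin; SJ runs at -123.2° with length 18.3, so J = (-10.0, -15.3). The perpendicularity gives JW at right angles to SJ, so JW runs at -33.2°; with |JW| = 13.6, W = (1.36, -22.8). ∠JWU = 131.8° gives WU at 15.0° from the x-axis; with |WU| = 10.2, U = (11.2, -20.1). ∠WUT = 101.7° gives UT at 93.3° from the x-axis; with |UT| = 27.8, T = (9.61, 7.63). ∠UTN = 149.3° gives TN at 124° from the x-axis; with |TN| = 11.4, N = (3.24, 17.1). Then |SN| = |N − S| = 17.4.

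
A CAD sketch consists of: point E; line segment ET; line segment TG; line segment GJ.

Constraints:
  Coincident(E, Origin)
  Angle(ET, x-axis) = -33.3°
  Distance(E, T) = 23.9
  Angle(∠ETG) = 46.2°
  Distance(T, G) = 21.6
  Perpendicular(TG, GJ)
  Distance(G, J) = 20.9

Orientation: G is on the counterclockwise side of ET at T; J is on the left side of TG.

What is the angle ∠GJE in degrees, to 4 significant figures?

54.18°

E is at the origin; ET runs at -33.3° with length 23.9, so T = 23.9·(cos -33.3°, sin -33.3°) = (19.98, -13.12). ∠ETG = 46.2°, so TG runs at -33.3° + (180° − 46.2°) = 100.5° from the x-axis; with |TG| = 21.6, G = T + 21.6·(cos 100.5°, sin 100.5°) = (16.04, 8.117). TG is perpendicular to GJ; with |GJ| = 20.9 on the left of TG, J = G + 20.9·(-0.9833, -0.1822) = (-4.511, 4.308). Then cos ∠GJE = JG·JE / (|JG||JE|), giving 54.18°.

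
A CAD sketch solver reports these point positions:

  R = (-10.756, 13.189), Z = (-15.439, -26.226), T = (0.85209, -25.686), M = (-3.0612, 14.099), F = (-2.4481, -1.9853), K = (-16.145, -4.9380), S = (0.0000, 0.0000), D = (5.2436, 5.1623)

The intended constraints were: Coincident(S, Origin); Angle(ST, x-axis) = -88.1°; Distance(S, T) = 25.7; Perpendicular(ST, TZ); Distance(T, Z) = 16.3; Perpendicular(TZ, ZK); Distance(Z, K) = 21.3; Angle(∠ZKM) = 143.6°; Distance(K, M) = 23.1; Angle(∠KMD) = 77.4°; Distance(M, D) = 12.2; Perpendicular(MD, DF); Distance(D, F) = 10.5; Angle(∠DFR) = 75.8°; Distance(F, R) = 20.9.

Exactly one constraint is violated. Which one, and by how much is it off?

Distance(F, R) = 20.9 — off by 3.60.

S = (0.00, 0.00) ✓; ST at -88.10° ✓; |ST| = 25.70 ✓; ∠(ST, TZ) = 90.00° ✓; |TZ| = 16.30 ✓; ∠(TZ, ZK) = 90.00° ✓; |ZK| = 21.30 ✓; ∠ZKM = 143.6° ✓; |KM| = 23.10 ✓; ∠KMD = 77.40° ✓; |MD| = 12.20 ✓; ∠(MD, DF) = 90.00° ✓; |DF| = 10.50 ✓; ∠DFR = 75.80° ✓; |FR| = 17.30 ✗.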